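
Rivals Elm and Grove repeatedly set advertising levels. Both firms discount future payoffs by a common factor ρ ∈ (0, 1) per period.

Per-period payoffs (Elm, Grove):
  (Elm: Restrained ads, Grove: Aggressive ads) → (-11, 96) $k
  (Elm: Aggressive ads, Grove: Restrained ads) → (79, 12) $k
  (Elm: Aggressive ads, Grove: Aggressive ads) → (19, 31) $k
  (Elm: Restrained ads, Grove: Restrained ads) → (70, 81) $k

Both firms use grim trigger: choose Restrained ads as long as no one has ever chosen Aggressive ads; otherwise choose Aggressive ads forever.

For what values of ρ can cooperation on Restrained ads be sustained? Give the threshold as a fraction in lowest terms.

Elm: cooperation gives 70 each period; deviation gives 79 once then 19 forever.
  70/(1−ρ) ≥ 79 + 19ρ/(1−ρ) ⇒ ρ ≥ 9/60 = 3/20.
Grove: cooperation gives 81 each period; deviation gives 96 once then 31 forever.
  ρ ≥ 15/65 = 3/13.
Both must hold, so the binding constraint is Grove's: ρ ≥ 3/13.

3/13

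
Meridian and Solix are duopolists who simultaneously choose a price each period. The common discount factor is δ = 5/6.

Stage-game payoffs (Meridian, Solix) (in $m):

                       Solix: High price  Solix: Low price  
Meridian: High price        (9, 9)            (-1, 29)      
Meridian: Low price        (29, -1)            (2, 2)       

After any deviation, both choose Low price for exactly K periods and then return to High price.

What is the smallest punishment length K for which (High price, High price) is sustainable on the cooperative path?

5

Need Σ_{k=1}^{K} δ^k ≥ (29−9)/(9−2) = 2.8571 at δ = 5/6.
At K = 4 the sum is 2.5887 < 2.8571; at K = 5 it is 2.9906 ≥ 2.8571.
So the minimum punishment length is K = 5.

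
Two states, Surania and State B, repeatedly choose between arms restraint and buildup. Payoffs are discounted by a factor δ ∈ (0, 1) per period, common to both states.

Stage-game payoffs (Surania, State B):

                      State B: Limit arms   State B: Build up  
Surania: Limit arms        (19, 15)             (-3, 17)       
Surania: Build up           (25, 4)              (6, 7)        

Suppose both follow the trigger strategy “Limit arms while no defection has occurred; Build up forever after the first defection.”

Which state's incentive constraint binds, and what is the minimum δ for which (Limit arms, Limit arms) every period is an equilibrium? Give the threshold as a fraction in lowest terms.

Surania; δ ≥ 6/19

Surania: cooperation gives 19 each period; deviation gives 25 once then 6 forever.
  19/(1−δ) ≥ 25 + 6δ/(1−δ) ⇒ δ ≥ 6/19.
State B: cooperation gives 15 each period; deviation gives 17 once then 7 forever.
  δ ≥ 2/10 = 1/5.
Both must hold, so the binding constraint is Surania's: δ ≥ 6/19.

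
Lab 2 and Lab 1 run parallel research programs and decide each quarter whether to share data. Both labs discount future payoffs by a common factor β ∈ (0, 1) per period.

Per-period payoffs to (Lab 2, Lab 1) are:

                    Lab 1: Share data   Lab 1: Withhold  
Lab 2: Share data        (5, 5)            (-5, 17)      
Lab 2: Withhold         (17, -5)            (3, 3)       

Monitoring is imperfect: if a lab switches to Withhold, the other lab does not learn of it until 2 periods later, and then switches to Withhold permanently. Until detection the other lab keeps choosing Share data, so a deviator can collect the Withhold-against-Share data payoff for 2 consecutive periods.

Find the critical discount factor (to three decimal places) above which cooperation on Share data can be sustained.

0.926

A deviator earns 17 for 2 periods, then 3 forever; cooperating earns 5 forever. Multiplying the IC by (1−β):
5 ≥ 17(1−β^2) + 3β^2, so 14·β^2 ≥ 12 and β^2 ≥ 6/7.
β ≥ (6/7)^(1/2) ≈ 0.926.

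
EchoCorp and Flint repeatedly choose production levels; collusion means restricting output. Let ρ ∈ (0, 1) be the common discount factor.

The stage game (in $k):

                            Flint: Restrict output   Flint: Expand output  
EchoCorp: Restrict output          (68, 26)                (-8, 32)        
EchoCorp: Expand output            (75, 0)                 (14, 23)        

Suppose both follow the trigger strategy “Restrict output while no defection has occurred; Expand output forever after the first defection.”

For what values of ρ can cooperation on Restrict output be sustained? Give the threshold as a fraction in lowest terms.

EchoCorp: cooperation gives 68 each period; deviation gives 75 once then 14 forever.
  68/(1−ρ) ≥ 75 + 14ρ/(1−ρ) ⇒ ρ ≥ 7/61.
Flint: cooperation gives 26 each period; deviation gives 32 once then 23 forever.
  ρ ≥ 6/9 = 2/3.
Both must hold, so the binding constraint is Flint's: ρ ≥ 2/3.

2/3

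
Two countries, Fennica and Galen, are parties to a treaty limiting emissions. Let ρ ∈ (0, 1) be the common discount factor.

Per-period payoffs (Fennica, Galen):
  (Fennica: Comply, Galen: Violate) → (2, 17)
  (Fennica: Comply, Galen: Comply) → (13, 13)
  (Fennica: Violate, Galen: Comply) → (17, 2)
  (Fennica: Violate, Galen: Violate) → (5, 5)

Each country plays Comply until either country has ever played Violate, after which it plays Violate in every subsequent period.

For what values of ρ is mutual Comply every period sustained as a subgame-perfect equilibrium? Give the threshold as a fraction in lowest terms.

Cooperation forever yields 13 each period: 13/(1−ρ).
Deviating yields 17 once, then 5 forever: 17 + 5ρ/(1−ρ).
No profitable deviation requires 13/(1−ρ) ≥ 17 + 5ρ/(1−ρ).
Multiplying by (1−ρ): 13 ≥ 17(1−ρ) + 5ρ = 17 − 12ρ.
So 12ρ ≥ 4, i.e. ρ ≥ 4/12 = 1/3.

1/3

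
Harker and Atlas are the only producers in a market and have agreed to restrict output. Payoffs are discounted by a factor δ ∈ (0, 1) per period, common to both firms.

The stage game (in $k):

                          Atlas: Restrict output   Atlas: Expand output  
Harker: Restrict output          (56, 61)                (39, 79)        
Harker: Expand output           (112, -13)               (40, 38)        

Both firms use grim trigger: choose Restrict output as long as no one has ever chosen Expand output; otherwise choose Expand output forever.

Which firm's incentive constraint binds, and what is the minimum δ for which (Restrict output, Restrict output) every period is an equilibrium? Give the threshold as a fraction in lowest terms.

Harker; δ ≥ 7/9

Harker: cooperation gives 56 each period; deviation gives 112 once then 40 forever.
  56/(1−δ) ≥ 112 + 40δ/(1−δ) ⇒ δ ≥ 56/72 = 7/9.
Atlas: cooperation gives 61 each period; deviation gives 79 once then 38 forever.
  δ ≥ 18/41.
Both must hold, so the binding constraint is Harker's: δ ≥ 7/9.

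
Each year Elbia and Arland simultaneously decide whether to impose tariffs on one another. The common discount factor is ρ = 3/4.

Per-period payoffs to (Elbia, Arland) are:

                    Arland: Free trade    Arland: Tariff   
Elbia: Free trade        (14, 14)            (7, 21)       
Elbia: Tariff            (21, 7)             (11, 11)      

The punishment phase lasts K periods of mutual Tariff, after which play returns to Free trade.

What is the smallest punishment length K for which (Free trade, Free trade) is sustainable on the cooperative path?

IC: ρ(1−ρ^K)/(1−ρ) ≥ (21−14)/(14−11) = 7/3.
With ρ = 3/4: need 1 − ρ^K ≥ 7/3·(1−3/4)/(3/4), i.e. ρ^K ≤ 0.2222.
Since (3/4)^5 = 0.2373 and (3/4)^6 = 0.1780, the smallest such K is 6.

6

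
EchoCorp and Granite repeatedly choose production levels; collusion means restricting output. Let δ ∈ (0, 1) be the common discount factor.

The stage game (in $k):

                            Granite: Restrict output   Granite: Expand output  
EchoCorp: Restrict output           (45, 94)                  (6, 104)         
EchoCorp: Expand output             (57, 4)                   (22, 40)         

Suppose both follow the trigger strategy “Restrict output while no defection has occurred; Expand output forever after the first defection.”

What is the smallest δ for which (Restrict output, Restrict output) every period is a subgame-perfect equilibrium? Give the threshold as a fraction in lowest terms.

12/35

For EchoCorp: deviation gain 57−45 = 12, per-period punishment loss 45−22 = 23. IC gives δ ≥ 12/35.
For Granite: gain 10, loss 54 per period, so δ ≥ 10/64 = 5/32.
The tighter constraint is EchoCorp's, so cooperation needs δ ≥ 12/35.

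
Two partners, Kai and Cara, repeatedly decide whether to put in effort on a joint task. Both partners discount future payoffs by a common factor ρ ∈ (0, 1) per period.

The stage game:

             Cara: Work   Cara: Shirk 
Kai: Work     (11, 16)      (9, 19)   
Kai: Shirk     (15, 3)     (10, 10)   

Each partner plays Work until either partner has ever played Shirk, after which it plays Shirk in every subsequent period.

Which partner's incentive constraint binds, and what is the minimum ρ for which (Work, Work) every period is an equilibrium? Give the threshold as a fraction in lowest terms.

Kai: cooperation gives 11 each period; deviation gives 15 once then 10 forever.
  11/(1−ρ) ≥ 15 + 10ρ/(1−ρ) ⇒ ρ ≥ 4/5.
Cara: cooperation gives 16 each period; deviation gives 19 once then 10 forever.
  ρ ≥ 3/9 = 1/3.
Both must hold, so the binding constraint is Kai's: ρ ≥ 4/5.

Kai; ρ ≥ 4/5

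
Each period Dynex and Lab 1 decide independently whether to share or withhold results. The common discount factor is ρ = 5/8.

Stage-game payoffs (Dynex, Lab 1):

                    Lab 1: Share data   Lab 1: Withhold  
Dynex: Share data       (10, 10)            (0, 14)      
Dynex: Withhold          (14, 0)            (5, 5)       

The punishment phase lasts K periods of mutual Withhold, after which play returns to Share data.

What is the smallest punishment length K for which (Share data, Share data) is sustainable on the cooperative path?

Need Σ_{k=1}^{K} ρ^k ≥ (14−10)/(10−5) = 0.8000 at ρ = 5/8.
At K = 1 the sum is 0.6250 < 0.8000; at K = 2 it is 1.0156 ≥ 0.8000.
So the minimum punishment length is K = 2.

2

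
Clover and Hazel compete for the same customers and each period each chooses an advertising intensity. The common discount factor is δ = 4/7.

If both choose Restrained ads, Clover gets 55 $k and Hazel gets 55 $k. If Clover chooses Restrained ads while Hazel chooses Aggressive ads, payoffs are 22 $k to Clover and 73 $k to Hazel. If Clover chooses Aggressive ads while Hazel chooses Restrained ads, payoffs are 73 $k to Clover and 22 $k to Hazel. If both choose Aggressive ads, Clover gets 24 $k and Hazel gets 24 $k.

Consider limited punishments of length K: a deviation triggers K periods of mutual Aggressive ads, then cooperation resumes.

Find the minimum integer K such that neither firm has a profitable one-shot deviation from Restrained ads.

IC: δ(1−δ^K)/(1−δ) ≥ (73−55)/(55−24) = 18/31.
With δ = 4/7: need 1 − δ^K ≥ 18/31·(1−4/7)/(4/7), i.e. δ^K ≤ 0.5645.
Since (4/7)^1 = 0.5714 and (4/7)^2 = 0.3265, the smallest such K is 2.

2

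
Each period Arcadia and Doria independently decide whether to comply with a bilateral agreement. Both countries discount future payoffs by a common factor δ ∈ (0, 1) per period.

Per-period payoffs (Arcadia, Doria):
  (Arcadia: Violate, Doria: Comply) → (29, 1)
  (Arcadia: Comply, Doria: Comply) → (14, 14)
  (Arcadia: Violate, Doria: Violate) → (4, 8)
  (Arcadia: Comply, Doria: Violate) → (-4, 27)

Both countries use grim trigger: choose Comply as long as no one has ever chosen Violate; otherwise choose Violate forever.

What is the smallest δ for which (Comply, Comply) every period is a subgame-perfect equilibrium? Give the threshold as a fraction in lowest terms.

Arcadia's threshold: (29−14)/(29−4) = 3/5.
Doria's threshold: (27−14)/(27−8) = 13/19.
3/5 < 13/19, so Doria binds and δ* = 13/19.

13/19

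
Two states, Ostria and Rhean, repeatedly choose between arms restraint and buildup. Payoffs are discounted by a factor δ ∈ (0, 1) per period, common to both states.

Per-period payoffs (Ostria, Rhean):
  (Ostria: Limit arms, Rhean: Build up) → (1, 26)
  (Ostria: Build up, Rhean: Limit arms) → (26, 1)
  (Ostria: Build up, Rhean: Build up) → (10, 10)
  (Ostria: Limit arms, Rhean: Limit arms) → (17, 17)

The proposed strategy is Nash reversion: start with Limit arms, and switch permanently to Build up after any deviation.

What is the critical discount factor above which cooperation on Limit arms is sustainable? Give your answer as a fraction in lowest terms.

Cooperation forever yields 17 each period: 17/(1−δ).
Deviating yields 26 once, then 10 forever: 26 + 10δ/(1−δ).
No profitable deviation requires 17/(1−δ) ≥ 26 + 10δ/(1−δ).
Multiplying by (1−δ): 17 ≥ 26(1−δ) + 10δ = 26 − 16δ.
So 16δ ≥ 9, i.e. δ ≥ 9/16.

9/16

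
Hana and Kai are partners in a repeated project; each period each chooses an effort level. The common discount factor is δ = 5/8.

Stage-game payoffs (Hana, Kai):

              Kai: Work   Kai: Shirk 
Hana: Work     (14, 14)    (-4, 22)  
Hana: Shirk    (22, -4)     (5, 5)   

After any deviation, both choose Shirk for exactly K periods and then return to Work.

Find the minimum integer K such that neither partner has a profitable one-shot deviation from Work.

2

Need Σ_{k=1}^{K} δ^k ≥ (22−14)/(14−5) = 0.8889 at δ = 5/8.
At K = 1 the sum is 0.6250 < 0.8889; at K = 2 it is 1.0156 ≥ 0.8889.
So the minimum punishment length is K = 2.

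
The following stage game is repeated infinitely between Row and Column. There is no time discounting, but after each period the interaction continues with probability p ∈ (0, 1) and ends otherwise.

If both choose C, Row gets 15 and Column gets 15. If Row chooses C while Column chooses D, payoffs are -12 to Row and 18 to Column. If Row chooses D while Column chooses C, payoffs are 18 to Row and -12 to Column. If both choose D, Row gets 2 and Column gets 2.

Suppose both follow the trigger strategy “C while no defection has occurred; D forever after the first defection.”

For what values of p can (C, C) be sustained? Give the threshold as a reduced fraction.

3/16

Expected cooperation value is 15 + p·15 + p²·15 + … = 15/(1−p); deviation gives 18 + p·2/(1−p).
15 ≥ 18(1−p) + 2p ⇒ 16p ≥ 3 ⇒ p ≥ 3/16.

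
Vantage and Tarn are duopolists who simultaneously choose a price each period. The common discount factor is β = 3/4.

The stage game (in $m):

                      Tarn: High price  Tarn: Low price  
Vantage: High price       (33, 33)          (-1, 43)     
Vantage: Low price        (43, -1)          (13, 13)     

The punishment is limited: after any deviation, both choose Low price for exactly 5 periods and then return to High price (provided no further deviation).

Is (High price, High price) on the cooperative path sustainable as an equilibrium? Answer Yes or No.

A one-shot deviation gives 43 now, then 13 for 5 periods, then back to 33.
Gain from deviating: (43−33) today; loss: (33−13) in each of the next 5 periods.
No-deviation condition: (33−13)(β+…+β^5) ≥ 43−33, i.e. β+…+β^5 ≥ 1/2.
At β = 3/4: β+…+β^5 = 2.2881 ≥ 0.5000.
So cooperation is sustainable.

Yes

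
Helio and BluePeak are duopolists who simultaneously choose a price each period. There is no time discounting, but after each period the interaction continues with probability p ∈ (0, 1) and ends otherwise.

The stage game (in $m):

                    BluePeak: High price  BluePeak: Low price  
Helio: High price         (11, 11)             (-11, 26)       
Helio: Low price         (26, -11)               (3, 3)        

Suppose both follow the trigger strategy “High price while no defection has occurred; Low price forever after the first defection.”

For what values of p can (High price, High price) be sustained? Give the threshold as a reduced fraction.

With no time discounting, the continuation probability p plays the role of the discount factor.
Grim-trigger IC: 11/(1−p) ≥ 26 + 3p/(1−p) ⇒ p ≥ (26−11)/(26−3) = 15/23.

15/23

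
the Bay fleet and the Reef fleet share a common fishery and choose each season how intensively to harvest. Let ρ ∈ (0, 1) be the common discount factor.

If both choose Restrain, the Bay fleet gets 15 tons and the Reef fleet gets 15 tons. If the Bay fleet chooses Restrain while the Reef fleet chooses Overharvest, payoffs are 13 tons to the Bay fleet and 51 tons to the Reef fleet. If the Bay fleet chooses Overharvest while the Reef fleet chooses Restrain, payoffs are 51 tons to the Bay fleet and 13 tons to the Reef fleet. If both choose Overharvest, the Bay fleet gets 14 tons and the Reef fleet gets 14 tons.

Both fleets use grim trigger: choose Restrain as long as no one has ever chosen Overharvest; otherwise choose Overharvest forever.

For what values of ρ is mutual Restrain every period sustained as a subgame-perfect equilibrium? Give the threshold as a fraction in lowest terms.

36/37

One-period gain from deviating is 51 − 15 = 36. The loss is 15 − 14 = 1 in every subsequent period, with present value 1·ρ/(1−ρ).
Deviation is unprofitable when 1·ρ/(1−ρ) ≥ 36, i.e. ρ/(1−ρ) ≥ 36.
Equivalently ρ ≥ 36/(36+1) = 36/37.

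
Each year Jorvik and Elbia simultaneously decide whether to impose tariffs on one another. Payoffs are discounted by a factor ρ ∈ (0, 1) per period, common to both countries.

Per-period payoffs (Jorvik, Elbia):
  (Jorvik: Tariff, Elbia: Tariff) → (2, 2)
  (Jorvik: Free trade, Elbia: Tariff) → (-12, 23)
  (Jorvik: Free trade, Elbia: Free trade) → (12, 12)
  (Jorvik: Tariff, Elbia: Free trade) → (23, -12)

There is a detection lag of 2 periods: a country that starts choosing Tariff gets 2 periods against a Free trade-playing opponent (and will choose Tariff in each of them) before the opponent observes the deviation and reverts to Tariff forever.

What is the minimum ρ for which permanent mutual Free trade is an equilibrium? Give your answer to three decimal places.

0.724

The best deviation is to choose Tariff for all 2 undetected periods, earning 23 each, then 2 forever once detected.
Deviation value: 23(1−ρ^2)/(1−ρ) + 2ρ^2/(1−ρ); cooperation value: 12/(1−ρ).
IC: 12 ≥ 23(1−ρ^2) + 2ρ^2 = 23 − 21ρ^2.
So ρ^2 ≥ 11/21, giving ρ ≥ (11/21)^(1/2) ≈ 0.724.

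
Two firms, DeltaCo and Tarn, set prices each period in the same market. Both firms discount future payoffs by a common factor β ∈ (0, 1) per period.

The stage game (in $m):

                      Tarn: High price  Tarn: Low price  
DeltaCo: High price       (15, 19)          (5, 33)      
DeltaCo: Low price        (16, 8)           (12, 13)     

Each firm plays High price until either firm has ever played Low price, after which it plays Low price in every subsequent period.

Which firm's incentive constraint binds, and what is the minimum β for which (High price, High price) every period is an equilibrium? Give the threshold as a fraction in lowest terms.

Tarn; β ≥ 7/10

For DeltaCo: deviation gain 16−15 = 1, per-period punishment loss 15−12 = 3. IC gives β ≥ 1/4.
For Tarn: gain 14, loss 6 per period, so β ≥ 14/20 = 7/10.
The tighter constraint is Tarn's, so cooperation needs β ≥ 7/10.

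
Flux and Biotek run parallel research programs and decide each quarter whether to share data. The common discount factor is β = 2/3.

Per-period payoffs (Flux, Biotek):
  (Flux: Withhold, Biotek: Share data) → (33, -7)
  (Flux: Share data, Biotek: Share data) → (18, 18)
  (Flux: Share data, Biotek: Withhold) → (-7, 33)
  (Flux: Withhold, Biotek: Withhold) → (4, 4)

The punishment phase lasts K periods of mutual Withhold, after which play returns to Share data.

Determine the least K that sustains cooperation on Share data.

2

No profitable deviation requires (18−4)(β+…+β^K) ≥ 33−18, i.e. β+…+β^K ≥ 15/14 ≈ 1.0714.
With β = 2/3, the partial sums are K=1: 0.6667, K=2: 1.1111.
K = 2 is the first length at which the sum reaches 1.0714.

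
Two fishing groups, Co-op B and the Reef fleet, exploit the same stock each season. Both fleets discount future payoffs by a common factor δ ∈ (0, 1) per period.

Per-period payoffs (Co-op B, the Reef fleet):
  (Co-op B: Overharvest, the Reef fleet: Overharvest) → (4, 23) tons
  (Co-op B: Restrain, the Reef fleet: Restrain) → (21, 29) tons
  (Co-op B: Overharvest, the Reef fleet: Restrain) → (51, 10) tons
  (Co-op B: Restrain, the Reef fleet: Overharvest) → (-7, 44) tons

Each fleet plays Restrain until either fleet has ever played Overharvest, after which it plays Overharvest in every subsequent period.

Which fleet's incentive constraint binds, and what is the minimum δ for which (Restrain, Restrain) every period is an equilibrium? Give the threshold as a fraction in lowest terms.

the Reef fleet; δ ≥ 5/7

For Co-op B: deviation gain 51−21 = 30, per-period punishment loss 21−4 = 17. IC gives δ ≥ 30/47.
For the Reef fleet: gain 15, loss 6 per period, so δ ≥ 15/21 = 5/7.
The tighter constraint is the Reef fleet's, so cooperation needs δ ≥ 5/7.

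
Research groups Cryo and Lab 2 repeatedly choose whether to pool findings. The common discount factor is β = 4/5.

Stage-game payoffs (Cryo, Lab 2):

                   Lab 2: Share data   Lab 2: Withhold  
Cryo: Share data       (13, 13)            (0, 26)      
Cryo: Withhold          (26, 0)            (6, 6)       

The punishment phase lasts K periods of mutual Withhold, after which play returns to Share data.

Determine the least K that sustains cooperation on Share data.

3

IC: β(1−β^K)/(1−β) ≥ (26−13)/(13−6) = 13/7.
With β = 4/5: need 1 − β^K ≥ 13/7·(1−4/5)/(4/5), i.e. β^K ≤ 0.5357.
Since (4/5)^2 = 0.6400 and (4/5)^3 = 0.5120, the smallest such K is 3.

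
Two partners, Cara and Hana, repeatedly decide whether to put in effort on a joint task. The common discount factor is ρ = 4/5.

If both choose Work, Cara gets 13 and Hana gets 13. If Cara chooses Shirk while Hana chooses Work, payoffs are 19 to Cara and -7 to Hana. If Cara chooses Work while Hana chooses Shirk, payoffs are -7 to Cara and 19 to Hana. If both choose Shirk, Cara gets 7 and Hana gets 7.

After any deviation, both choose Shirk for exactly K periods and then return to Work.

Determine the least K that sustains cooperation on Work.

IC: ρ(1−ρ^K)/(1−ρ) ≥ (19−13)/(13−7) = 1.
With ρ = 4/5: need 1 − ρ^K ≥ 1·(1−4/5)/(4/5), i.e. ρ^K ≤ 0.7500.
Since (4/5)^1 = 0.8000 and (4/5)^2 = 0.6400, the smallest such K is 2.

2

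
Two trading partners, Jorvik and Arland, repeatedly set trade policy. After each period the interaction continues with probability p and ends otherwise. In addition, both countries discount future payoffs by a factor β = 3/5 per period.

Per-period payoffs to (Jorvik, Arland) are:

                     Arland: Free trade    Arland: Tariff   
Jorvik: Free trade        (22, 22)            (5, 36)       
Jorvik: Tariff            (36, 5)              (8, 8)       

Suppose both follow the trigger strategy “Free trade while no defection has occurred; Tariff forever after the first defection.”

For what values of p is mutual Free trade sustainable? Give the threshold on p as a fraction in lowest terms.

5/6

Expected continuation weight on next period's payoff is β·p = 3/5·p, which plays the role of the discount factor.
Cooperation requires 3/5·p ≥ (36−22)/(36−8) = 1/2, hence p ≥ 5/6.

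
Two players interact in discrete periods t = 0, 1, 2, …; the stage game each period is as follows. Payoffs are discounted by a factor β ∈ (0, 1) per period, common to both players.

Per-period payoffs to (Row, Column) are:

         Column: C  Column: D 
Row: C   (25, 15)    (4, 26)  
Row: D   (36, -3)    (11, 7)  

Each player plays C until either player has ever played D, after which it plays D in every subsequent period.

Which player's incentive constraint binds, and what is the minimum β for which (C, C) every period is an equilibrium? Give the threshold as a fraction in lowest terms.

For Row: deviation gain 36−25 = 11, per-period punishment loss 25−11 = 14. IC gives β ≥ 11/25.
For Column: gain 11, loss 8 per period, so β ≥ 11/19.
The tighter constraint is Column's, so cooperation needs β ≥ 11/19.

Column; β ≥ 11/19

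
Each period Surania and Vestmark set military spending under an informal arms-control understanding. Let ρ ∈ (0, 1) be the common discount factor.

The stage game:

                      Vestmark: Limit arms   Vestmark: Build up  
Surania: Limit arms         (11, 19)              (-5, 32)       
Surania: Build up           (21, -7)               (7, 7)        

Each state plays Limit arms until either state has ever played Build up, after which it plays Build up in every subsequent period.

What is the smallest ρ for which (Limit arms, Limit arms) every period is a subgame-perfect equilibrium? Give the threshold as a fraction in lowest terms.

Surania: cooperation gives 11 each period; deviation gives 21 once then 7 forever.
  11/(1−ρ) ≥ 21 + 7ρ/(1−ρ) ⇒ ρ ≥ 10/14 = 5/7.
Vestmark: cooperation gives 19 each period; deviation gives 32 once then 7 forever.
  ρ ≥ 13/25.
Both must hold, so the binding constraint is Surania's: ρ ≥ 5/7.

5/7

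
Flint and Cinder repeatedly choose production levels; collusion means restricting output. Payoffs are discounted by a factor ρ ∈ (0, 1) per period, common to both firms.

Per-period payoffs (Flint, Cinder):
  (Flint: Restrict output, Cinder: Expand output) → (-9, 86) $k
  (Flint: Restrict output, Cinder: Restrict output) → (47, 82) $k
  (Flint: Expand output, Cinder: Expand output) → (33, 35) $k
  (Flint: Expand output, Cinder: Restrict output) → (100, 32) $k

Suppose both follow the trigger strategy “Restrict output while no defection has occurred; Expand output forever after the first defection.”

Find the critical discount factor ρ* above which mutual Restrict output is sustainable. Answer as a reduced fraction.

For Flint: deviation gain 100−47 = 53, per-period punishment loss 47−33 = 14. IC gives ρ ≥ 53/67.
For Cinder: gain 4, loss 47 per period, so ρ ≥ 4/51.
The tighter constraint is Flint's, so cooperation needs ρ ≥ 53/67.

53/67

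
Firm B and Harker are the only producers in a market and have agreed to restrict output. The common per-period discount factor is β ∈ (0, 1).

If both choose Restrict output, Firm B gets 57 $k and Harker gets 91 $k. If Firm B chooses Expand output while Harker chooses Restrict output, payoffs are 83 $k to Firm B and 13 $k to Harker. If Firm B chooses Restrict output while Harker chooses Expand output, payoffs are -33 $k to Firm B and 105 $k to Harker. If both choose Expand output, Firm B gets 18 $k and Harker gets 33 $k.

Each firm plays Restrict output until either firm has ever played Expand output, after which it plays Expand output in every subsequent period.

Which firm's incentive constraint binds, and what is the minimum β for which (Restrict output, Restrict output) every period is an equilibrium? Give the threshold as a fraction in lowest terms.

Firm B; β ≥ 2/5

For Firm B: deviation gain 83−57 = 26, per-period punishment loss 57−18 = 39. IC gives β ≥ 26/65 = 2/5.
For Harker: gain 14, loss 58 per period, so β ≥ 14/72 = 7/36.
The tighter constraint is Firm B's, so cooperation needs β ≥ 2/5.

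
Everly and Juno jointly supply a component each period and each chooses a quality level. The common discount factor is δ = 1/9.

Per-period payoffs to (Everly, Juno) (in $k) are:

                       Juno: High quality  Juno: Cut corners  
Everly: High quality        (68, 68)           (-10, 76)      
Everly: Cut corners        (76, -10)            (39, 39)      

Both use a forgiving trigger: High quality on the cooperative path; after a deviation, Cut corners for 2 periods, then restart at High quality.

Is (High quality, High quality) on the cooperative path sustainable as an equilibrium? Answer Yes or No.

No

Comparing payoff streams over the 3 periods until play realigns: cooperate → 68(1+δ+…+δ^2); deviate → 76 + 39(δ+…+δ^2).
Cooperation is sustained iff (68−39)(δ+…+δ^2) ≥ 76−68.
δ+…+δ^2 = 1/9·(1−(1/9)^2)/(1−1/9) = 0.1235, and (76−68)/(68−39) = 0.2759.
0.1235 < 0.2759, so cooperation is not sustainable.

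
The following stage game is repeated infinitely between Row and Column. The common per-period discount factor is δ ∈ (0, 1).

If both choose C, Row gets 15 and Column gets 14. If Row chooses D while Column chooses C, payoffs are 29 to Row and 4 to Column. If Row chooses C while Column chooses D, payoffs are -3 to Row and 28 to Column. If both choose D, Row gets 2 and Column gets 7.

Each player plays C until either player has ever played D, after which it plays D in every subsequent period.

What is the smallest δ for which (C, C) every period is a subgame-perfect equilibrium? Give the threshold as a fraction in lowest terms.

2/3

Row's threshold: (29−15)/(29−2) = 14/27.
Column's threshold: (28−14)/(28−7) = 2/3.
14/27 < 2/3, so Column binds and δ* = 2/3.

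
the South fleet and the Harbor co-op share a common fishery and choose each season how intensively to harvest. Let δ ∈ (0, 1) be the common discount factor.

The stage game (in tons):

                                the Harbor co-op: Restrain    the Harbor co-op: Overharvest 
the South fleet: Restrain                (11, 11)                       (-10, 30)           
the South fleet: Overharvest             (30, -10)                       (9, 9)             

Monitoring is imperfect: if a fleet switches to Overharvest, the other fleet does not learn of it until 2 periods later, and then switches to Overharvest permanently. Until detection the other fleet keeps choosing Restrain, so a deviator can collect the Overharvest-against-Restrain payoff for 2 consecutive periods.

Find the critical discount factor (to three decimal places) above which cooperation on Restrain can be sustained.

0.951

A deviator earns 30 for 2 periods, then 9 forever; cooperating earns 11 forever. Multiplying the IC by (1−δ):
11 ≥ 30(1−δ^2) + 9δ^2, so 21·δ^2 ≥ 19 and δ^2 ≥ 19/21.
δ ≥ (19/21)^(1/2) ≈ 0.951.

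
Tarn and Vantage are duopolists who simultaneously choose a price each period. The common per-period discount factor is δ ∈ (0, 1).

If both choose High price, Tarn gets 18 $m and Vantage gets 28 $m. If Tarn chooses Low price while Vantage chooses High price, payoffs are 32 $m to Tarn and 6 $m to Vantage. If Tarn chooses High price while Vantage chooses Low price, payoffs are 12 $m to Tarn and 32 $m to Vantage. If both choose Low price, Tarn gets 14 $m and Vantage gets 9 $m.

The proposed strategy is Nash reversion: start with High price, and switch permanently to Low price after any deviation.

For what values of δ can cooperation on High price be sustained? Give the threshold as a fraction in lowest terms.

7/9

Tarn: cooperation gives 18 each period; deviation gives 32 once then 14 forever.
  18/(1−δ) ≥ 32 + 14δ/(1−δ) ⇒ δ ≥ 14/18 = 7/9.
Vantage: cooperation gives 28 each period; deviation gives 32 once then 9 forever.
  δ ≥ 4/23.
Both must hold, so the binding constraint is Tarn's: δ ≥ 7/9.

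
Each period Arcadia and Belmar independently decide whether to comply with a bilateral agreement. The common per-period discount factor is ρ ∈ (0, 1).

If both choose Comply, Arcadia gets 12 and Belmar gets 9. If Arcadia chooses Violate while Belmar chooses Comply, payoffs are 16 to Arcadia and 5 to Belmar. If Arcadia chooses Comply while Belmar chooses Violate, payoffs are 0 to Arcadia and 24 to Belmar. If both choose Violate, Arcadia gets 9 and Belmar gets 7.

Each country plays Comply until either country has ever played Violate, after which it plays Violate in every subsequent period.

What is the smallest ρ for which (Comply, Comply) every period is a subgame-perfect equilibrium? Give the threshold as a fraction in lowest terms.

15/17

Arcadia's threshold: (16−12)/(16−9) = 4/7.
Belmar's threshold: (24−9)/(24−7) = 15/17.
4/7 < 15/17, so Belmar binds and ρ* = 15/17.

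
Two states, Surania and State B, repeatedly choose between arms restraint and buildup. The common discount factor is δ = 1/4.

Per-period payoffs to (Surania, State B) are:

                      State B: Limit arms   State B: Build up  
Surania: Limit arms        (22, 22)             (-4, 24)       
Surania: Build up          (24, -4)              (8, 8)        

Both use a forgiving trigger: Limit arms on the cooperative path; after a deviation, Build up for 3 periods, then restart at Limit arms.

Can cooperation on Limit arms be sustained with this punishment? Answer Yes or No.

Yes

A one-shot deviation gives 24 now, then 8 for 3 periods, then back to 22.
Gain from deviating: (24−22) today; loss: (22−8) in each of the next 3 periods.
No-deviation condition: (22−8)(δ+…+δ^3) ≥ 24−22, i.e. δ+…+δ^3 ≥ 1/7.
At δ = 1/4: δ+…+δ^3 = 0.3281 ≥ 0.1429.
So cooperation is sustainable.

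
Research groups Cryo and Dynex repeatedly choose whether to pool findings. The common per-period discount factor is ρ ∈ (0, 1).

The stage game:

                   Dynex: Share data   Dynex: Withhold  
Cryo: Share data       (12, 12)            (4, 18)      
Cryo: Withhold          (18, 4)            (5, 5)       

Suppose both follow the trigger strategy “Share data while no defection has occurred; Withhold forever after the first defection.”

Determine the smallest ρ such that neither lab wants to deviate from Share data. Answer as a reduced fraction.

6/13

One-period gain from deviating is 18 − 12 = 6. The loss is 12 − 5 = 7 in every subsequent period, with present value 7·ρ/(1−ρ).
Deviation is unprofitable when 7·ρ/(1−ρ) ≥ 6, i.e. ρ/(1−ρ) ≥ 6/7.
Equivalently ρ ≥ 6/(6+7) = 6/13.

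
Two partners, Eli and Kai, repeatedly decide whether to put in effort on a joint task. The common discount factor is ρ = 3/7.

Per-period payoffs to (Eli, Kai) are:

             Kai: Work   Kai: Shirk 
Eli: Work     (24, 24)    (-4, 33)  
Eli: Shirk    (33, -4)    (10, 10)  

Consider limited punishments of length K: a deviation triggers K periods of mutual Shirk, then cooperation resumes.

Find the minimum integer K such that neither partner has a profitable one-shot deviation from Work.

IC: ρ(1−ρ^K)/(1−ρ) ≥ (33−24)/(24−10) = 9/14.
With ρ = 3/7: need 1 − ρ^K ≥ 9/14·(1−3/7)/(3/7), i.e. ρ^K ≤ 0.1429.
Since (3/7)^2 = 0.1837 and (3/7)^3 = 0.0787, the smallest such K is 3.

3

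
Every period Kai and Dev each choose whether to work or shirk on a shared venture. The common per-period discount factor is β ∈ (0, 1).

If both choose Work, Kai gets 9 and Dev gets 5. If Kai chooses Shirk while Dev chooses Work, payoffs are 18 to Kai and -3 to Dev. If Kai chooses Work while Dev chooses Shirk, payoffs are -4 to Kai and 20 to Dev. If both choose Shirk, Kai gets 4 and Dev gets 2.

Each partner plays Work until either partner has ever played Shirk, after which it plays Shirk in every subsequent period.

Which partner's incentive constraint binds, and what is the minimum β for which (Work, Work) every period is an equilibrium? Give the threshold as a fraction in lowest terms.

Dev; β ≥ 5/6

Kai: cooperation gives 9 each period; deviation gives 18 once then 4 forever.
  9/(1−β) ≥ 18 + 4β/(1−β) ⇒ β ≥ 9/14.
Dev: cooperation gives 5 each period; deviation gives 20 once then 2 forever.
  β ≥ 15/18 = 5/6.
Both must hold, so the binding constraint is Dev's: β ≥ 5/6.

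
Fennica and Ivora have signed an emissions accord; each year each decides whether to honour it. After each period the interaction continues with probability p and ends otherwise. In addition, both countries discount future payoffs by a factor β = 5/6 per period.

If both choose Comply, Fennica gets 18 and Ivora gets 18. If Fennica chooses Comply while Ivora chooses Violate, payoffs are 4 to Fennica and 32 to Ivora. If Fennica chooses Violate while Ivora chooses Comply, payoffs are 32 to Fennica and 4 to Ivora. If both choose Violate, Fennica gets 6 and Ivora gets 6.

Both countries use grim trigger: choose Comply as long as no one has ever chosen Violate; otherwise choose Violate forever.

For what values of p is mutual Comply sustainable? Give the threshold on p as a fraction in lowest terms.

42/65

With continuation probability p and discount β, the effective per-period discount factor is βp.
Grim-trigger IC: βp ≥ (32−18)/(32−6) = 7/13.
So p ≥ (7/13)/(5/6) = 42/65.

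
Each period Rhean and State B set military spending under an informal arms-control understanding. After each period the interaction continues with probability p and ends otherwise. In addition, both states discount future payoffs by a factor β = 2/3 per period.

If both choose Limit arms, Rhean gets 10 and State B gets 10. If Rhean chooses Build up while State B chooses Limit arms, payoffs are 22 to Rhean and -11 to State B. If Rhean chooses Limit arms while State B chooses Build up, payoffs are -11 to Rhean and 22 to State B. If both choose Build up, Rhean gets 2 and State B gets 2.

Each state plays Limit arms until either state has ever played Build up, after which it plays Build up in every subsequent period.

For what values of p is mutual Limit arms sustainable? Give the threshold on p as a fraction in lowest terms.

With continuation probability p and discount β, the effective per-period discount factor is βp.
Grim-trigger IC: βp ≥ (22−10)/(22−2) = 3/5.
So p ≥ (3/5)/(2/3) = 9/10.

9/10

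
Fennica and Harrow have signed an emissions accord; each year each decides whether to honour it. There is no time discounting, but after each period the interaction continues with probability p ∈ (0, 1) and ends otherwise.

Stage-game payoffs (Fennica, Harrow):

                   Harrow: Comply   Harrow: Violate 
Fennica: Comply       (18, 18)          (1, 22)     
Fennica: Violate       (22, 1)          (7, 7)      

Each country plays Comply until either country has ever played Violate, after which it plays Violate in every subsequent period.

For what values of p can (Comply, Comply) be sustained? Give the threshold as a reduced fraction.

4/15

Expected cooperation value is 18 + p·18 + p²·18 + … = 18/(1−p); deviation gives 22 + p·7/(1−p).
18 ≥ 22(1−p) + 7p ⇒ 15p ≥ 4 ⇒ p ≥ 4/15.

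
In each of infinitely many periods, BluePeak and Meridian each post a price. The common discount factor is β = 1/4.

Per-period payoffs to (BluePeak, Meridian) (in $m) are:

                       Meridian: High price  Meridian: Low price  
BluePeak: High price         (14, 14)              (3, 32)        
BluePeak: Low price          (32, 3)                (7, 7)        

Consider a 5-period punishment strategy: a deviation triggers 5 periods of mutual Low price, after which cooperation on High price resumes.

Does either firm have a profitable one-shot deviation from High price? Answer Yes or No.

Comparing payoff streams over the 6 periods until play realigns: cooperate → 14(1+β+…+β^5); deviate → 32 + 7(β+…+β^5).
Cooperation is sustained iff (14−7)(β+…+β^5) ≥ 32−14.
β+…+β^5 = 1/4·(1−(1/4)^5)/(1−1/4) = 0.3330, and (32−14)/(14−7) = 2.5714.
0.3330 < 2.5714, so cooperation is not sustainable.

Yes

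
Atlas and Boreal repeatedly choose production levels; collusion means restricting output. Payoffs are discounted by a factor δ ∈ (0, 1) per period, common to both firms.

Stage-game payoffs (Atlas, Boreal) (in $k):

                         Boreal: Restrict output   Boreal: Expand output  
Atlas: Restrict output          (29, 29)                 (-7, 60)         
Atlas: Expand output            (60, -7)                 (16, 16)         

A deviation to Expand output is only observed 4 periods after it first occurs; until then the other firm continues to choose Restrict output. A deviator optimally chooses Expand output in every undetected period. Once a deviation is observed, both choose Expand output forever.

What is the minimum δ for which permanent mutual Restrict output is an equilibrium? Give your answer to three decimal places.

A deviator earns 60 for 4 periods, then 16 forever; cooperating earns 29 forever. Multiplying the IC by (1−δ):
29 ≥ 60(1−δ^4) + 16δ^4, so 44·δ^4 ≥ 31 and δ^4 ≥ 31/44.
δ ≥ (31/44)^(1/4) ≈ 0.916.

0.916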